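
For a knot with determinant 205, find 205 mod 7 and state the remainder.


Step 1: A knot is p-colorable if and only if p divides its determinant.
Step 2: Compute 205 mod 7.
205 = 29 * 7 + 2
Step 3: 205 mod 7 = 2
Step 4: The knot is 7-colorable: no

2


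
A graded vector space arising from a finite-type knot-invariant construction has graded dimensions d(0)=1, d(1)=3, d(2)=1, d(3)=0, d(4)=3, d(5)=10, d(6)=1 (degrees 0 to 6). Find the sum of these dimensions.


Total dimension = d(0) + d(1) + ... + d(6)
= 1 + 3 + 1 + 0 + 3 + 10 + 1
= 19

19


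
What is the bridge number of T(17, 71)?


The bridge number of T(p,q) is min(p,q).
min(17, 71) = 17

17


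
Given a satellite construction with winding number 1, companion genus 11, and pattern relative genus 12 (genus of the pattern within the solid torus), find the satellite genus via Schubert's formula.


Schubert: g(satellite) = g_rel(pattern) + |winding| * g(companion),
where g_rel(pattern) is the genus of the pattern relative to the solid torus.
= 12 + 1 * 11
= 12 + 11 = 23

23


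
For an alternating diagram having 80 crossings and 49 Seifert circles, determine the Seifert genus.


For alternating knots, g = (c - s + 1)/2.
= (80 - 49 + 1)/2
= 32/2 = 16

16


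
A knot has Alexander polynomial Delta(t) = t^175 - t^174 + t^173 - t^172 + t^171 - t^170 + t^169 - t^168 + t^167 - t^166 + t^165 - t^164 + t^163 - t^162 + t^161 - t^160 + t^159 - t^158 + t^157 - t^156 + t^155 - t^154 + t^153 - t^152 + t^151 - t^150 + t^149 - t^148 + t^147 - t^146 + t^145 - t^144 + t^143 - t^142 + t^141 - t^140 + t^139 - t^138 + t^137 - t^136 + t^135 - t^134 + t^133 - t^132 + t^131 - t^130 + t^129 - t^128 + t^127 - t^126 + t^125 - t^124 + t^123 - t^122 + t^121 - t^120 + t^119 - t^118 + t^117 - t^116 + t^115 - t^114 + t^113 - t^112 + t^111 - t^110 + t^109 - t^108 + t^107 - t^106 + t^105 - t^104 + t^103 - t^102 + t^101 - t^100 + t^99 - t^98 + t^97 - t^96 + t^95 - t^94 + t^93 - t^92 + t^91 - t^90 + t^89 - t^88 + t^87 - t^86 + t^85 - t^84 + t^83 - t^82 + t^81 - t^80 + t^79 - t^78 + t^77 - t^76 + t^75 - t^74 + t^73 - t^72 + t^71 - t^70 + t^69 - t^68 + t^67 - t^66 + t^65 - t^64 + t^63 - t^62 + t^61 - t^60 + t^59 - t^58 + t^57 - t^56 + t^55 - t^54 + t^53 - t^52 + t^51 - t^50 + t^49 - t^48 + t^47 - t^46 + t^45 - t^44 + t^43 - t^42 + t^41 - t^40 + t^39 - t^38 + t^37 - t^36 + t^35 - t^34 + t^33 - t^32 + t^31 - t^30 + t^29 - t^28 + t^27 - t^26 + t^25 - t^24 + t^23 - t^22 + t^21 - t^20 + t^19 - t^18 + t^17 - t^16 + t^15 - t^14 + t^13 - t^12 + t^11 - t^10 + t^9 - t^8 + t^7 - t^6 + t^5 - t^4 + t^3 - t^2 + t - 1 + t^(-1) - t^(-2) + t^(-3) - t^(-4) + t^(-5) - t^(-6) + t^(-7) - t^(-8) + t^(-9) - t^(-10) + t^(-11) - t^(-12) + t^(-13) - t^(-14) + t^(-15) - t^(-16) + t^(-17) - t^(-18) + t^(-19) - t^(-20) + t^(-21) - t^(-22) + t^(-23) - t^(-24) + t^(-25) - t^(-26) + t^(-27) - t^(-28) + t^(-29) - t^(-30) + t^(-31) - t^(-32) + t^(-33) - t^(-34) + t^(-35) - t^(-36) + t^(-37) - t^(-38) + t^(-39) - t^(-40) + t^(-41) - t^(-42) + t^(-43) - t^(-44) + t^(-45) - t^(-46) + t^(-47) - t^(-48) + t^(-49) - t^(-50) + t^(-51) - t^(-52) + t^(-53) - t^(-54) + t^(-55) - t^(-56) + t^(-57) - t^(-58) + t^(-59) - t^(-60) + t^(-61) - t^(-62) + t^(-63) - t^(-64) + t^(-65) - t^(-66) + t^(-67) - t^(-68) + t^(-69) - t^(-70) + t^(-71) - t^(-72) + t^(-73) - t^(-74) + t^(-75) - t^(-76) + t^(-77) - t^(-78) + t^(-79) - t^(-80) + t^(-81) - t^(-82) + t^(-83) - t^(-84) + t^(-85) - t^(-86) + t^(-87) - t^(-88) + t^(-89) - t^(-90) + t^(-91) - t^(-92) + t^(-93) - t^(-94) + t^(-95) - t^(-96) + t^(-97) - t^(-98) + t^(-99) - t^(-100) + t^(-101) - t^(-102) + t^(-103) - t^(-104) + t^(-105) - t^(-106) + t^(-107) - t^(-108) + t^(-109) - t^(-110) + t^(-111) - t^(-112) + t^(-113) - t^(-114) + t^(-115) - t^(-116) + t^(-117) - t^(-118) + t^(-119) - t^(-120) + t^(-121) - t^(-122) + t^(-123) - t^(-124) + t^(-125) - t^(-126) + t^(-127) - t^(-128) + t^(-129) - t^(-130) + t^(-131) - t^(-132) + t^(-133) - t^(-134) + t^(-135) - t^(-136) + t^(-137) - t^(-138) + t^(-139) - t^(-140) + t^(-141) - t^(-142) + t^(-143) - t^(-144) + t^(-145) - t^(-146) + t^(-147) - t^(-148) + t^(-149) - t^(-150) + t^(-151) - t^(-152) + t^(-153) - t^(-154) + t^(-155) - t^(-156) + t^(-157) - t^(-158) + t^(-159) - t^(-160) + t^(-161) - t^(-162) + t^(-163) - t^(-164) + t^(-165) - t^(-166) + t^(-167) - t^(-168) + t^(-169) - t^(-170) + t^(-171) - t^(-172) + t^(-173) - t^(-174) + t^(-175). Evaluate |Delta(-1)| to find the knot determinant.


Step 1: The polynomial has 351 terms with alternating signs, exponents from 175 down to -175.
Step 2: Substitute t = -1. The i-th term has coefficient (-1)^i and exponent (m-i),
  so its value is (-1)^i * (-1)^(m-i) = (-1)^m = -1 for every i.
Step 3: All 351 terms equal -1, so Delta(-1) = 351 * (-1) = -351
Step 4: |Delta(-1)| = 351

351


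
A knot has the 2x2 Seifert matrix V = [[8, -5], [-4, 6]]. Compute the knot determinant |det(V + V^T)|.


Step 1: Form V + V^T where V = [[8, -5], [-4, 6]]
  V^T = [[8, -4], [-5, 6]]
  V + V^T = [[16, -9], [-9, 12]]
Step 2: det(V + V^T) = 16*12 - (-9)*(-9)
  = 192 - 81 = 111
Step 3: Knot determinant = |det(V + V^T)| = |111| = 111

111


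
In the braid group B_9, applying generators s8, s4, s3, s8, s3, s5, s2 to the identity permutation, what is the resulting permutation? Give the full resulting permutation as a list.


Starting with identity [1, 2, 3, 4, 5, 6, 7, 8, 9].
Apply generators in sequence:
  After s8: [1, 2, 3, 4, 5, 6, 7, 9, 8]
  After s4: [1, 2, 3, 5, 4, 6, 7, 9, 8]
  After s3: [1, 2, 5, 3, 4, 6, 7, 9, 8]
  After s8: [1, 2, 5, 3, 4, 6, 7, 8, 9]
  After s3: [1, 2, 3, 5, 4, 6, 7, 8, 9]
  After s5: [1, 2, 3, 5, 6, 4, 7, 8, 9]
  After s2: [1, 3, 2, 5, 6, 4, 7, 8, 9]
Final permutation: [1, 3, 2, 5, 6, 4, 7, 8, 9]

[1, 3, 2, 5, 6, 4, 7, 8, 9]


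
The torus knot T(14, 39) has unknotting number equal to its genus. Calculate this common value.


For a torus knot T(p,q), both the unknotting number and genus equal (p-1)(q-1)/2.
= (14-1)(39-1)/2
= 13*38/2
= 494/2 = 247

247


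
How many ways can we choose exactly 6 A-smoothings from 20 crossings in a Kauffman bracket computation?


We choose which 6 of 20 crossings get A-smoothings.
C(20, 6) = 20! / (6! * 14!)
= 38760

38760


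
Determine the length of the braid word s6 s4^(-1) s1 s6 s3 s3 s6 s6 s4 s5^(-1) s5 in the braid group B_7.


The word length counts the number of generators (including inverses).
Listing each generator: s6, s4^(-1), s1, s6, s3, s3, s6, s6, s4, s5^(-1), s5
There are 11 generators in this braid word.

11


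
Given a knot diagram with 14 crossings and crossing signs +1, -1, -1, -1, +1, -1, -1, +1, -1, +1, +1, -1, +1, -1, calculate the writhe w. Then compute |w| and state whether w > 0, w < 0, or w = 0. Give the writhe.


Step 1: Count positive crossings (+1).
Positive crossings: 6
Step 2: Count negative crossings (-1).
Negative crossings: 8
Step 3: Writhe = (positive) - (negative)
w = 6 - 8 = -2
Step 4: |w| = 2, and w is negative

-2


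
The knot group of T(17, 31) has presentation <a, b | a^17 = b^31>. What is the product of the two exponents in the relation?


The relation is a^17 = b^31.
Product of exponents = 17 * 31
= 527

527


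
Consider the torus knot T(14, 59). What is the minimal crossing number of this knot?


For a torus knot T(p, q) with gcd(p,q)=1,
the crossing number is min(p*(q-1), q*(p-1)).
p*(q-1) = 14*58 = 812
q*(p-1) = 59*13 = 767
min(812, 767) = 767

767


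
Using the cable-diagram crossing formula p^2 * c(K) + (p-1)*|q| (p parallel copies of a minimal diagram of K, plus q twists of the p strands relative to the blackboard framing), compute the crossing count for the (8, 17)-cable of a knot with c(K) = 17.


Step 1: Each of the c(K) crossings of the companion diagram becomes p*p = p^2 crossings among the p parallel strands, and each of the |q| twists s_1 s_2 ... s_(p-1) adds (p-1) crossings.
  Crossings = p^2 * c(K) + (p-1)*|q|
Step 2: = 8^2 * 17 + (8-1)*17
Step 3: = 64*17 + 7*17
Step 4: = 1088 + 119 = 1207

1207


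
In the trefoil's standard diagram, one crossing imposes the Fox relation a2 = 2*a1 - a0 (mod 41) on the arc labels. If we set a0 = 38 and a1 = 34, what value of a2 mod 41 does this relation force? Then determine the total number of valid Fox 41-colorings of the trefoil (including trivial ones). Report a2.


Step 1: Apply the given crossing relation 2*a1 - a0 - a2 = 0 (mod 41).
  a2 = 2*a1 - a0 mod 41
  a2 = 2*34 - 38 mod 41
  a2 = 68 - 38 mod 41
  a2 = 30 mod 41 = 30
Step 2: The trefoil has determinant 3.
  Number of Fox p-colorings (p prime) is p^2 if p = 3, else p.
  Since 41 does not divide 3, only trivial (constant) colorings exist.
  (So the trial a0 = 38, a1 = 34 with a0 != a1 does NOT extend to a valid coloring of the whole trefoil: the other two crossing relations require 3*(a1 - a0) = 0 (mod 41), which fails.)
  Total colorings = 41
Step 3: a2 = 30, total Fox 41-colorings = 41

30


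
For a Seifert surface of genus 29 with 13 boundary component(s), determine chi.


chi = 2 - 2g - b
= 2 - 2*29 - 13
= 2 - 58 - 13 = -69

-69


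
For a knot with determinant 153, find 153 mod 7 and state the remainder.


Step 1: A knot is p-colorable if and only if p divides its determinant.
Step 2: Compute 153 mod 7.
153 = 21 * 7 + 6
Step 3: 153 mod 7 = 6
Step 4: The knot is 7-colorable: no

6


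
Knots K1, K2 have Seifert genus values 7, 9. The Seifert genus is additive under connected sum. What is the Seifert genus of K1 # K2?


The Seifert genus is additive under connected sum.
Seifert genus(K1 # K2) = (7) + (9)
= 16

16


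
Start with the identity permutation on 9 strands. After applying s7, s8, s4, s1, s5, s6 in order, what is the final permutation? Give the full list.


Starting with identity [1, 2, 3, 4, 5, 6, 7, 8, 9].
Apply generators in sequence:
  After s7: [1, 2, 3, 4, 5, 6, 8, 7, 9]
  After s8: [1, 2, 3, 4, 5, 6, 8, 9, 7]
  After s4: [1, 2, 3, 5, 4, 6, 8, 9, 7]
  After s1: [2, 1, 3, 5, 4, 6, 8, 9, 7]
  After s5: [2, 1, 3, 5, 6, 4, 8, 9, 7]
  After s6: [2, 1, 3, 5, 6, 8, 4, 9, 7]
Final permutation: [2, 1, 3, 5, 6, 8, 4, 9, 7]

[2, 1, 3, 5, 6, 8, 4, 9, 7]


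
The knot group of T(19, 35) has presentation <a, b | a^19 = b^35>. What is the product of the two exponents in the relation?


The relation is a^19 = b^35.
Product of exponents = 19 * 35
= 665

665


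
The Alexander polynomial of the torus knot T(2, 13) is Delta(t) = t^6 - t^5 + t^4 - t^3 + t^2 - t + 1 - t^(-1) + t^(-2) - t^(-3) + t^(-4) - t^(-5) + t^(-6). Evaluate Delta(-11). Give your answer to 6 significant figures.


Substituting t = -11 into Delta(t) = t^6 - t^5 + t^4 - t^3 + t^2 - t + 1 - t^(-1) + t^(-2) - t^(-3) + t^(-4) - t^(-5) + t^(-6):
Term values: (1771561) + (161051) + (14641) + (1331) + (121) + (11) + (1) + (0.0909091) + (0.00826446) + (0.000751315) + (6.83013e-05) + (6.20921e-06) + (5.64474e-07)
Sum = 1948717.1
Rounded to 6 significant figures: 1.94872e+06

1.94872e+06


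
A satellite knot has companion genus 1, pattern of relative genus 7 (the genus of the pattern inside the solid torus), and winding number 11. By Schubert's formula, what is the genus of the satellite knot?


Schubert: g(satellite) = g_rel(pattern) + |winding| * g(companion),
where g_rel(pattern) is the genus of the pattern relative to the solid torus.
= 7 + 11 * 1
= 7 + 11 = 18

18


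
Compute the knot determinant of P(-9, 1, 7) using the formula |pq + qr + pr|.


Step 1: Compute pq + qr + pr.
pq = (-9)*1 = -9
qr = 1*7 = 7
pr = (-9)*7 = -63
pq + qr + pr = -9 + 7 + (-63) = -65
Step 2: Take absolute value.
det(P(-9,1,7)) = |-65| = 65

65


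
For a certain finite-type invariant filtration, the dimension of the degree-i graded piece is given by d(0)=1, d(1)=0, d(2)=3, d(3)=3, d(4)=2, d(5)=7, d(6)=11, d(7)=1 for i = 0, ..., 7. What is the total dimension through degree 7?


Total dimension = d(0) + d(1) + ... + d(7)
= 1 + 0 + 3 + 3 + 2 + 7 + 11 + 1
= 28

28


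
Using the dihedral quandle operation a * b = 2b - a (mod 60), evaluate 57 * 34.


57 * 34 = 2*34 - 57 mod 60
= 68 - 57 mod 60
= 11 mod 60 = 11

11


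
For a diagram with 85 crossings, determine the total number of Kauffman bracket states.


Each crossing contributes 2 choices (A-smoothing or B-smoothing).
Total states = 2^85 = 38685626227668133590597632

38685626227668133590597632


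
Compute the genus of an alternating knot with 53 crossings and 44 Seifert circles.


For alternating knots, g = (c - s + 1)/2.
= (53 - 44 + 1)/2
= 10/2 = 5

5


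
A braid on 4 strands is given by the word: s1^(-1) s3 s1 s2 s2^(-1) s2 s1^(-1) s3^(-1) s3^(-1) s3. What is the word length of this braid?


The word length counts the number of generators (including inverses).
Listing each generator: s1^(-1), s3, s1, s2, s2^(-1), s2, s1^(-1), s3^(-1), s3^(-1), s3
There are 10 generators in this braid word.

10


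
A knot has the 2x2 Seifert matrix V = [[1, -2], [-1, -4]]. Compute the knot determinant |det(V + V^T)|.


Step 1: Form V + V^T where V = [[1, -2], [-1, -4]]
  V^T = [[1, -1], [-2, -4]]
  V + V^T = [[2, -3], [-3, -8]]
Step 2: det(V + V^T) = 2*(-8) - (-3)*(-3)
  = -16 - 9 = -25
Step 3: Knot determinant = |det(V + V^T)| = |-25| = 25

25


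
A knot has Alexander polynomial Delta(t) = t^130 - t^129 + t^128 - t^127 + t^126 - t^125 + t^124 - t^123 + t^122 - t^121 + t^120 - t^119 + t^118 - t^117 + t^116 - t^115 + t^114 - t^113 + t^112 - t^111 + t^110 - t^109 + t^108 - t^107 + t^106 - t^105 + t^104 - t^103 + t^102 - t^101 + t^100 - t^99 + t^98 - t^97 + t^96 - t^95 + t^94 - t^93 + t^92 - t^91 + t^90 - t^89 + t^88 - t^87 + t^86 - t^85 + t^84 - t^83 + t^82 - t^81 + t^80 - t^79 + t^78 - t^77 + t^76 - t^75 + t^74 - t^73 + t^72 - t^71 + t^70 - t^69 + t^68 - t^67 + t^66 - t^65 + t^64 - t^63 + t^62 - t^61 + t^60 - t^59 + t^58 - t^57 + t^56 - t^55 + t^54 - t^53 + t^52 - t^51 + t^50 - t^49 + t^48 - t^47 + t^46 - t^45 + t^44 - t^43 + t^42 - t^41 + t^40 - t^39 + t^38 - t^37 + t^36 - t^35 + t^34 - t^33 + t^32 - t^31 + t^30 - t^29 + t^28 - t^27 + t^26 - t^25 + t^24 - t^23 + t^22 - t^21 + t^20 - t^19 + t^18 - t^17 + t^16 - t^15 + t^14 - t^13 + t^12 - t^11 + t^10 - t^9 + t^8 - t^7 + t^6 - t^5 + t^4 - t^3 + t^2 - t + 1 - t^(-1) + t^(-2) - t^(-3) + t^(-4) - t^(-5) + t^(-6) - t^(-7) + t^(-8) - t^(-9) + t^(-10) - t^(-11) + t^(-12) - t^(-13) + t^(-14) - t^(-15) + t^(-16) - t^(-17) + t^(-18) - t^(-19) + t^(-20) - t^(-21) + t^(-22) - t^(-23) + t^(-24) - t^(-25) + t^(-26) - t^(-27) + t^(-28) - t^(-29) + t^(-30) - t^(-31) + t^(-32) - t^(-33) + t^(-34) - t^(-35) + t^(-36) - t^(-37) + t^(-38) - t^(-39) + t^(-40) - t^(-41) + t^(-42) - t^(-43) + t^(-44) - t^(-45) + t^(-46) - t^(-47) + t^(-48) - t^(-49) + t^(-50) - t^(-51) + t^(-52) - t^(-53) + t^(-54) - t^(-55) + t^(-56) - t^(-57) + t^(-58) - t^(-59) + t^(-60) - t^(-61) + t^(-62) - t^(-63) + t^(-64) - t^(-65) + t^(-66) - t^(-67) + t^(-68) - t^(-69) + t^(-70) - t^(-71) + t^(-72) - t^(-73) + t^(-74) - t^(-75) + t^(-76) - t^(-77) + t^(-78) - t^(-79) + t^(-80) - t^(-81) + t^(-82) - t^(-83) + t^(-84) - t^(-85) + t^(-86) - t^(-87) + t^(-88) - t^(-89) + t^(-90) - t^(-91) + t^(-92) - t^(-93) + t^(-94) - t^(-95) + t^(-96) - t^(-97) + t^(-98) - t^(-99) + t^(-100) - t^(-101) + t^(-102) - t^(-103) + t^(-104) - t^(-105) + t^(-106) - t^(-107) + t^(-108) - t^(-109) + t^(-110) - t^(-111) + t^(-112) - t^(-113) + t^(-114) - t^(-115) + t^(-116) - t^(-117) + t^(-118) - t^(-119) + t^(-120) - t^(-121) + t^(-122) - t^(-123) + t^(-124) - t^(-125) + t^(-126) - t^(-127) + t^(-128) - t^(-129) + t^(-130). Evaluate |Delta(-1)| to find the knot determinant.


Step 1: The polynomial has 261 terms with alternating signs, exponents from 130 down to -130.
Step 2: Substitute t = -1. The i-th term has coefficient (-1)^i and exponent (m-i),
  so its value is (-1)^i * (-1)^(m-i) = (-1)^m = 1 for every i.
Step 3: All 261 terms equal 1, so Delta(-1) = 261 * (1) = 261
Step 4: |Delta(-1)| = 261

261


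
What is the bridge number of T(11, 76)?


The bridge number of T(p,q) is min(p,q).
min(11, 76) = 11

11


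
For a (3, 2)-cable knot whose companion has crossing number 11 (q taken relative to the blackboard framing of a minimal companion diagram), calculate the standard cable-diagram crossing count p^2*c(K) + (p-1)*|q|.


Step 1: Each of the c(K) crossings of the companion diagram becomes p*p = p^2 crossings among the p parallel strands, and each of the |q| twists s_1 s_2 ... s_(p-1) adds (p-1) crossings.
  Crossings = p^2 * c(K) + (p-1)*|q|
Step 2: = 3^2 * 11 + (3-1)*2
Step 3: = 9*11 + 2*2
Step 4: = 99 + 4 = 103

103


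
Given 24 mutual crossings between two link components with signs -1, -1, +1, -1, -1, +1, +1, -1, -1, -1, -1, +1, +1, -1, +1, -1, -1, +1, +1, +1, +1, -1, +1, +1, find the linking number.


Step 1: Count positive crossings: 12
Step 2: Count negative crossings: 12
Step 3: Sum of signs = 12 - 12 = 0
Step 4: Linking number = sum/2 = 0/2 = 0

0


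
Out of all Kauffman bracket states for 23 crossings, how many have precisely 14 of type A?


We choose which 14 of 23 crossings get A-smoothings.
C(23, 14) = 23! / (14! * 9!)
= 817190

817190


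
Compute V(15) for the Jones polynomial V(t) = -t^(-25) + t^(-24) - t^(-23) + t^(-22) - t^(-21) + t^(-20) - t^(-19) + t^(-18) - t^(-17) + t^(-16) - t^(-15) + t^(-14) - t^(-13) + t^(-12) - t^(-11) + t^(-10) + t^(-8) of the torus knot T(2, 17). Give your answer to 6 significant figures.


Substituting t = 15 into V(t) = -t^(-25) + t^(-24) - t^(-23) + t^(-22) - t^(-21) + t^(-20) - t^(-19) + t^(-18) - t^(-17) + t^(-16) - t^(-15) + t^(-14) - t^(-13) + t^(-12) - t^(-11) + t^(-10) + t^(-8):
  (-)t^(-25) = -3.96021e-30
  (+)t^(-24) = 5.94032e-29
  (-)t^(-23) = -8.91048e-28
  (+)t^(-22) = 1.33657e-26
  (-)t^(-21) = -2.00486e-25
  (+)t^(-20) = 3.00729e-24
  (-)t^(-19) = -4.51093e-23
  (+)t^(-18) = 6.76639e-22
  (-)t^(-17) = -1.01496e-20
  (+)t^(-16) = 1.52244e-19
  (-)t^(-15) = -2.28366e-18
  (+)t^(-14) = 3.42549e-17
  (-)t^(-13) = -5.13823e-16
  (+)t^(-12) = 7.70735e-15
  (-)t^(-11) = -1.1561e-13
  (+)t^(-10) = 1.73415e-12
  (+)t^(-8) = 3.90184e-10
Sum = (-3.96021e-30) + (5.94032e-29) + (-8.91048e-28) + (1.33657e-26) + (-2.00486e-25) + (3.00729e-24) + (-4.51093e-23) + (6.76639e-22) + (-1.01496e-20) + (1.52244e-19) + (-2.28366e-18) + (3.42549e-17) + (-5.13823e-16) + (7.70735e-15) + (-1.1561e-13) + (1.73415e-12) + (3.90184e-10)
= 3.918101915e-10
Rounded to 6 significant figures: 3.9181e-10

3.9181e-10


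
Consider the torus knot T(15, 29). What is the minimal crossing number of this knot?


For a torus knot T(p, q) with gcd(p,q)=1,
the crossing number is min(p*(q-1), q*(p-1)).
p*(q-1) = 15*28 = 420
q*(p-1) = 29*14 = 406
min(420, 406) = 406

406


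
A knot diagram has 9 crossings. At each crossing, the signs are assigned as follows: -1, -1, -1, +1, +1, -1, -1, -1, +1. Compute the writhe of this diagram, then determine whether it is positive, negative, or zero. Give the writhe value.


Step 1: Count positive crossings (+1).
Positive crossings: 3
Step 2: Count negative crossings (-1).
Negative crossings: 6
Step 3: Writhe = (positive) - (negative)
w = 3 - 6 = -3
Step 4: |w| = 3, and w is negative

-3


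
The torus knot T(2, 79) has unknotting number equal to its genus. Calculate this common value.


For a torus knot T(p,q), both the unknotting number and genus equal (p-1)(q-1)/2.
= (2-1)(79-1)/2
= 1*78/2
= 78/2 = 39

39


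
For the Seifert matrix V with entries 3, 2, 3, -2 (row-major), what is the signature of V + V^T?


Step 1: V + V^T = [[6, 5], [5, -4]]
Step 2: trace = 2, det = -49
Step 3: Discriminant = 2^2 - 4*(-49) = 200
Step 4: Eigenvalues: 8.07107, -6.07107
Step 5: Signature = (# positive eigenvalues) - (# negative eigenvalues) = 0

0


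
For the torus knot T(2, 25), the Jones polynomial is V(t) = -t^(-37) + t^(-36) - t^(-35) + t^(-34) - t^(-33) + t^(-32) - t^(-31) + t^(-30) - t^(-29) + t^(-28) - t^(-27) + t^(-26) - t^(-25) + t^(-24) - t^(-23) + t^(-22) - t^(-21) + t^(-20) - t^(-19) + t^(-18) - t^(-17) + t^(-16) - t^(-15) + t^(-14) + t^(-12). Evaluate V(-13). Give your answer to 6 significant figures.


Substituting t = -13 into V(t) = -t^(-37) + t^(-36) - t^(-35) + t^(-34) - t^(-33) + t^(-32) - t^(-31) + t^(-30) - t^(-29) + t^(-28) - t^(-27) + t^(-26) - t^(-25) + t^(-24) - t^(-23) + t^(-22) - t^(-21) + t^(-20) - t^(-19) + t^(-18) - t^(-17) + t^(-16) - t^(-15) + t^(-14) + t^(-12):
  (-)t^(-37) = 6.08269e-42
  (+)t^(-36) = 7.9075e-41
  (-)t^(-35) = 1.02798e-39
  (+)t^(-34) = 1.33637e-38
  (-)t^(-33) = 1.73728e-37
  (+)t^(-32) = 2.25846e-36
  (-)t^(-31) = 2.936e-35
  (+)t^(-30) = 3.8168e-34
  (-)t^(-29) = 4.96184e-33
  (+)t^(-28) = 6.45039e-32
  (-)t^(-27) = 8.38551e-31
  (+)t^(-26) = 1.09012e-29
  (-)t^(-25) = 1.41715e-28
  (+)t^(-24) = 1.8423e-27
  (-)t^(-23) = 2.39499e-26
  (+)t^(-22) = 3.11348e-25
  (-)t^(-21) = 4.04753e-24
  (+)t^(-20) = 5.26178e-23
  (-)t^(-19) = 6.84032e-22
  (+)t^(-18) = 8.89241e-21
  (-)t^(-17) = 1.15601e-19
  (+)t^(-16) = 1.50282e-18
  (-)t^(-15) = 1.95366e-17
  (+)t^(-14) = 2.53976e-16
  (+)t^(-12) = 4.2922e-14
Sum = (6.08269e-42) + (7.9075e-41) + (1.02798e-39) + (1.33637e-38) + (1.73728e-37) + (2.25846e-36) + (2.936e-35) + (3.8168e-34) + (4.96184e-33) + (6.45039e-32) + (8.38551e-31) + (1.09012e-29) + (1.41715e-28) + (1.8423e-27) + (2.39499e-26) + (3.11348e-25) + (4.04753e-24) + (5.26178e-23) + (6.84032e-22) + (8.89241e-21) + (1.15601e-19) + (1.50282e-18) + (1.95366e-17) + (2.53976e-16) + (4.2922e-14)
= 4.319712333e-14
Rounded to 6 significant figures: 4.31971e-14

4.31971e-14


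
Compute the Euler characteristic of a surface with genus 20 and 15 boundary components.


chi = 2 - 2g - b
= 2 - 2*20 - 15
= 2 - 40 - 15 = -53

-53


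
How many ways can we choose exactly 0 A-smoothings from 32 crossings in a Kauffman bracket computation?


We choose which 0 of 32 crossings get A-smoothings.
C(32, 0) = 32! / (0! * 32!)
= 1

1


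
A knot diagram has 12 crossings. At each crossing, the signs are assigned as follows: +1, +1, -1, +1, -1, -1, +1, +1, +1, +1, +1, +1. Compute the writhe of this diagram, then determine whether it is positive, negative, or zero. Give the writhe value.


Step 1: Count positive crossings (+1).
Positive crossings: 9
Step 2: Count negative crossings (-1).
Negative crossings: 3
Step 3: Writhe = (positive) - (negative)
w = 9 - 3 = 6
Step 4: |w| = 6, and w is positive

6


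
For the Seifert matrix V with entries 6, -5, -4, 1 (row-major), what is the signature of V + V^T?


Step 1: V + V^T = [[12, -9], [-9, 2]]
Step 2: trace = 14, det = -57
Step 3: Discriminant = 14^2 - 4*(-57) = 424
Step 4: Eigenvalues: 17.2956, -3.29563
Step 5: Signature = (# positive eigenvalues) - (# negative eigenvalues) = 0

0


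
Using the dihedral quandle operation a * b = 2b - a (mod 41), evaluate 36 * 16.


36 * 16 = 2*16 - 36 mod 41
= 32 - 36 mod 41
= -4 mod 41 = 37

37


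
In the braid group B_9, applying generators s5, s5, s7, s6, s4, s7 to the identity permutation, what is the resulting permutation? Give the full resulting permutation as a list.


Starting with identity [1, 2, 3, 4, 5, 6, 7, 8, 9].
Apply generators in sequence:
  After s5: [1, 2, 3, 4, 6, 5, 7, 8, 9]
  After s5: [1, 2, 3, 4, 5, 6, 7, 8, 9]
  After s7: [1, 2, 3, 4, 5, 6, 8, 7, 9]
  After s6: [1, 2, 3, 4, 5, 8, 6, 7, 9]
  After s4: [1, 2, 3, 5, 4, 8, 6, 7, 9]
  After s7: [1, 2, 3, 5, 4, 8, 7, 6, 9]
Final permutation: [1, 2, 3, 5, 4, 8, 7, 6, 9]

[1, 2, 3, 5, 4, 8, 7, 6, 9]


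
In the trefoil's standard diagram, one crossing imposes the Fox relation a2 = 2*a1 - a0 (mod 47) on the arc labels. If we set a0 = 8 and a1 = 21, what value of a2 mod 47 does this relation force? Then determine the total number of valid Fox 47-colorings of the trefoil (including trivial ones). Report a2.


Step 1: Apply the given crossing relation 2*a1 - a0 - a2 = 0 (mod 47).
  a2 = 2*a1 - a0 mod 47
  a2 = 2*21 - 8 mod 47
  a2 = 42 - 8 mod 47
  a2 = 34 mod 47 = 34
Step 2: The trefoil has determinant 3.
  Number of Fox p-colorings (p prime) is p^2 if p = 3, else p.
  Since 47 does not divide 3, only trivial (constant) colorings exist.
  (So the trial a0 = 8, a1 = 21 with a0 != a1 does NOT extend to a valid coloring of the whole trefoil: the other two crossing relations require 3*(a1 - a0) = 0 (mod 47), which fails.)
  Total colorings = 47
Step 3: a2 = 34, total Fox 47-colorings = 47

34


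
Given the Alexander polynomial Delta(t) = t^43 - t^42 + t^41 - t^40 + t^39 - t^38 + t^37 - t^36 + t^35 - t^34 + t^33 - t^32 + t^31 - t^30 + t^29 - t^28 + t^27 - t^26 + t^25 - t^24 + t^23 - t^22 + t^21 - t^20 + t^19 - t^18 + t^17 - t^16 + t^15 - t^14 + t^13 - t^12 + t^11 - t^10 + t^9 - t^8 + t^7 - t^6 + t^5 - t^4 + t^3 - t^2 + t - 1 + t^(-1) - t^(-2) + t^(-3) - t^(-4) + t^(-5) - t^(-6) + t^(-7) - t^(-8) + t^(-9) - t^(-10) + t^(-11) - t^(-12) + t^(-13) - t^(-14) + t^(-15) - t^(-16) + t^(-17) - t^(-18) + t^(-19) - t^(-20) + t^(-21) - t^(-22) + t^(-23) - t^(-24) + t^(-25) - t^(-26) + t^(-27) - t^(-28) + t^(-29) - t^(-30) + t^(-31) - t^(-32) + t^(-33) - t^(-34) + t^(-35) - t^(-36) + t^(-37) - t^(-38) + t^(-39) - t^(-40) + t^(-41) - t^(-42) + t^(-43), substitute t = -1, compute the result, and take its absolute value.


Step 1: The polynomial has 87 terms with alternating signs, exponents from 43 down to -43.
Step 2: Substitute t = -1. The i-th term has coefficient (-1)^i and exponent (m-i),
  so its value is (-1)^i * (-1)^(m-i) = (-1)^m = -1 for every i.
Step 3: All 87 terms equal -1, so Delta(-1) = 87 * (-1) = -87
Step 4: |Delta(-1)| = 87

87


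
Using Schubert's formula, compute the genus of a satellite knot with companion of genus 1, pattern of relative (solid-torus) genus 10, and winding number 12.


Schubert: g(satellite) = g_rel(pattern) + |winding| * g(companion),
where g_rel(pattern) is the genus of the pattern relative to the solid torus.
= 10 + 12 * 1
= 10 + 12 = 22

22


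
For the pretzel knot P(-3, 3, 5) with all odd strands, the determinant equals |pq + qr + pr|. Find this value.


Step 1: Compute pq + qr + pr.
pq = (-3)*3 = -9
qr = 3*5 = 15
pr = (-3)*5 = -15
pq + qr + pr = -9 + 15 + (-15) = -9
Step 2: Take absolute value.
det(P(-3,3,5)) = |-9| = 9

9


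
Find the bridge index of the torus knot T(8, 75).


The bridge number of T(p,q) is min(p,q).
min(8, 75) = 8

8


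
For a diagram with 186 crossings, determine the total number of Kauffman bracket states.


Each crossing contributes 2 choices (A-smoothing or B-smoothing).
Total states = 2^186 = 98079714615416886934934209737619787751599303819750539264

98079714615416886934934209737619787751599303819750539264


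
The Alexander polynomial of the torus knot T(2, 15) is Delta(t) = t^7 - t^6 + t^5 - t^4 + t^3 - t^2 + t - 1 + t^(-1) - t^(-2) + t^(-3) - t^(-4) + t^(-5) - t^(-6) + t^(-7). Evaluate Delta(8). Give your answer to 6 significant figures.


Substituting t = 8 into Delta(t) = t^7 - t^6 + t^5 - t^4 + t^3 - t^2 + t - 1 + t^(-1) - t^(-2) + t^(-3) - t^(-4) + t^(-5) - t^(-6) + t^(-7):
Term values: (2097152) + (-262144) + (32768) + (-4096) + (512) + (-64) + (8) + (-1) + (0.125) + (-0.015625) + (0.00195312) + (-0.000244141) + (3.05176e-05) + (-3.8147e-06) + (4.76837e-07)
Sum = 1864135.111
Rounded to 6 significant figures: 1.86414e+06

1.86414e+06


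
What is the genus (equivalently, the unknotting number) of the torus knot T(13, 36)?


For a torus knot T(p,q), both the unknotting number and genus equal (p-1)(q-1)/2.
= (13-1)(36-1)/2
= 12*35/2
= 420/2 = 210

210


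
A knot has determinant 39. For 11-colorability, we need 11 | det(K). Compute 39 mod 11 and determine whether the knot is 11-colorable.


Step 1: A knot is p-colorable if and only if p divides its determinant.
Step 2: Compute 39 mod 11.
39 = 3 * 11 + 6
Step 3: 39 mod 11 = 6
Step 4: The knot is 11-colorable: no

6


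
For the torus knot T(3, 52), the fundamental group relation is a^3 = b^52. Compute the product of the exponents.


The relation is a^3 = b^52.
Product of exponents = 3 * 52
= 156

156


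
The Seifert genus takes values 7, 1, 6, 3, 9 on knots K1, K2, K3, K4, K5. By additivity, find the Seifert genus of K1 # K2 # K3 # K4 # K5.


The Seifert genus is additive under connected sum.
Seifert genus(K1 # K2 # K3 # K4 # K5) = (7) + (1) + (6) + (3) + (9)
= 26

26


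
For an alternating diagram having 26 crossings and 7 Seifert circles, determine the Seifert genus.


For alternating knots, g = (c - s + 1)/2.
= (26 - 7 + 1)/2
= 20/2 = 10

10


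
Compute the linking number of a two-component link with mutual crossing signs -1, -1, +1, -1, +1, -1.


Step 1: Count positive crossings: 2
Step 2: Count negative crossings: 4
Step 3: Sum of signs = 2 - 4 = -2
Step 4: Linking number = sum/2 = -2/2 = -1

-1


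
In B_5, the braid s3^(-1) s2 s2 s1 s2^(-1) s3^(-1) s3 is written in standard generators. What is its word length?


The word length counts the number of generators (including inverses).
Listing each generator: s3^(-1), s2, s2, s1, s2^(-1), s3^(-1), s3
There are 7 generators in this braid word.

7


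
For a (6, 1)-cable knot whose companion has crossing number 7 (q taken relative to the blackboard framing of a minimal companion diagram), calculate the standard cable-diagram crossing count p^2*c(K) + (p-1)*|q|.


Step 1: Each of the c(K) crossings of the companion diagram becomes p*p = p^2 crossings among the p parallel strands, and each of the |q| twists s_1 s_2 ... s_(p-1) adds (p-1) crossings.
  Crossings = p^2 * c(K) + (p-1)*|q|
Step 2: = 6^2 * 7 + (6-1)*1
Step 3: = 36*7 + 5*1
Step 4: = 252 + 5 = 257

257


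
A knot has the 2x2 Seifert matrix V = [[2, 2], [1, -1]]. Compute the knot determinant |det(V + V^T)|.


Step 1: Form V + V^T where V = [[2, 2], [1, -1]]
  V^T = [[2, 1], [2, -1]]
  V + V^T = [[4, 3], [3, -2]]
Step 2: det(V + V^T) = 4*(-2) - 3*3
  = -8 - 9 = -17
Step 3: Knot determinant = |det(V + V^T)| = |-17| = 17

17


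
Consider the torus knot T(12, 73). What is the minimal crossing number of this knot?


For a torus knot T(p, q) with gcd(p,q)=1,
the crossing number is min(p*(q-1), q*(p-1)).
p*(q-1) = 12*72 = 864
q*(p-1) = 73*11 = 803
min(864, 803) = 803

803


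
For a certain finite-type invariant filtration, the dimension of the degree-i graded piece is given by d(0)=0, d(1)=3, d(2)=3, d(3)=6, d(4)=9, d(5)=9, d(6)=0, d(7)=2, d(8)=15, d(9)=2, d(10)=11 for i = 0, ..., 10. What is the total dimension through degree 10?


Total dimension = d(0) + d(1) + ... + d(10)
= 0 + 3 + 3 + 6 + 9 + 9 + 0 + 2 + 15 + 2 + 11
= 60

60


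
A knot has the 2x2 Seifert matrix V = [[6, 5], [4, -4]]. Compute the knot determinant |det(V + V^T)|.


Step 1: Form V + V^T where V = [[6, 5], [4, -4]]
  V^T = [[6, 4], [5, -4]]
  V + V^T = [[12, 9], [9, -8]]
Step 2: det(V + V^T) = 12*(-8) - 9*9
  = -96 - 81 = -177
Step 3: Knot determinant = |det(V + V^T)| = |-177| = 177

177


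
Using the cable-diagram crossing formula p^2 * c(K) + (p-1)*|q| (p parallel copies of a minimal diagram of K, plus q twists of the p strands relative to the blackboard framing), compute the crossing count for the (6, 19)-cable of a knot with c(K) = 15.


Step 1: Each of the c(K) crossings of the companion diagram becomes p*p = p^2 crossings among the p parallel strands, and each of the |q| twists s_1 s_2 ... s_(p-1) adds (p-1) crossings.
  Crossings = p^2 * c(K) + (p-1)*|q|
Step 2: = 6^2 * 15 + (6-1)*19
Step 3: = 36*15 + 5*19
Step 4: = 540 + 95 = 635

635


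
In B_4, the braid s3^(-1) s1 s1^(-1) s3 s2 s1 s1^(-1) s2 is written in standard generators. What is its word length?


The word length counts the number of generators (including inverses).
Listing each generator: s3^(-1), s1, s1^(-1), s3, s2, s1, s1^(-1), s2
There are 8 generators in this braid word.

8


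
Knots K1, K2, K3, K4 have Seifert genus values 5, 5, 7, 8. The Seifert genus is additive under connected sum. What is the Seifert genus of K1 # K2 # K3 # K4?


The Seifert genus is additive under connected sum.
Seifert genus(K1 # K2 # K3 # K4) = (5) + (5) + (7) + (8)
= 25

25


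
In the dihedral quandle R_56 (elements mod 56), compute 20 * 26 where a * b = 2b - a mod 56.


20 * 26 = 2*26 - 20 mod 56
= 52 - 20 mod 56
= 32 mod 56 = 32

32


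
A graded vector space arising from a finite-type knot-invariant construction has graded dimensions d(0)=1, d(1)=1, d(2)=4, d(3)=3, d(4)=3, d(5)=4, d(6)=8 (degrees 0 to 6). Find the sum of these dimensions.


Total dimension = d(0) + d(1) + ... + d(6)
= 1 + 1 + 4 + 3 + 3 + 4 + 8
= 24

24


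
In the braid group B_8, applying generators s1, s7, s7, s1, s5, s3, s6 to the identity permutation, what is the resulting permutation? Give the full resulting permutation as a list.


Starting with identity [1, 2, 3, 4, 5, 6, 7, 8].
Apply generators in sequence:
  After s1: [2, 1, 3, 4, 5, 6, 7, 8]
  After s7: [2, 1, 3, 4, 5, 6, 8, 7]
  After s7: [2, 1, 3, 4, 5, 6, 7, 8]
  After s1: [1, 2, 3, 4, 5, 6, 7, 8]
  After s5: [1, 2, 3, 4, 6, 5, 7, 8]
  After s3: [1, 2, 4, 3, 6, 5, 7, 8]
  After s6: [1, 2, 4, 3, 6, 7, 5, 8]
Final permutation: [1, 2, 4, 3, 6, 7, 5, 8]

[1, 2, 4, 3, 6, 7, 5, 8]


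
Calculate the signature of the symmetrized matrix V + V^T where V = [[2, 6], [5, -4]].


Step 1: V + V^T = [[4, 11], [11, -8]]
Step 2: trace = -4, det = -153
Step 3: Discriminant = (-4)^2 - 4*(-153) = 628
Step 4: Eigenvalues: 10.53, -14.53
Step 5: Signature = (# positive eigenvalues) - (# negative eigenvalues) = 0

0


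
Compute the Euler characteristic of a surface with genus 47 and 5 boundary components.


chi = 2 - 2g - b
= 2 - 2*47 - 5
= 2 - 94 - 5 = -97

-97


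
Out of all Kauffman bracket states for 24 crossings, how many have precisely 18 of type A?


We choose which 18 of 24 crossings get A-smoothings.
C(24, 18) = 24! / (18! * 6!)
= 134596

134596


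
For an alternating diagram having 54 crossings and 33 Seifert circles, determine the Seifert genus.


For alternating knots, g = (c - s + 1)/2.
= (54 - 33 + 1)/2
= 22/2 = 11

11


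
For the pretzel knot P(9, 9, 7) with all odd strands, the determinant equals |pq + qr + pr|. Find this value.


Step 1: Compute pq + qr + pr.
pq = 9*9 = 81
qr = 9*7 = 63
pr = 9*7 = 63
pq + qr + pr = 81 + 63 + 63 = 207
Step 2: Take absolute value.
det(P(9,9,7)) = |207| = 207

207


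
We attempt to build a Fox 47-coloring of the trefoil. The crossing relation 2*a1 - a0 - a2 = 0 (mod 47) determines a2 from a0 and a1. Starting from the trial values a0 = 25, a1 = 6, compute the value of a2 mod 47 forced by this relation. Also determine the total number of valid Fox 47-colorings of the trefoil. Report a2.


Step 1: Apply the given crossing relation 2*a1 - a0 - a2 = 0 (mod 47).
  a2 = 2*a1 - a0 mod 47
  a2 = 2*6 - 25 mod 47
  a2 = 12 - 25 mod 47
  a2 = -13 mod 47 = 34
Step 2: The trefoil has determinant 3.
  Number of Fox p-colorings (p prime) is p^2 if p = 3, else p.
  Since 47 does not divide 3, only trivial (constant) colorings exist.
  (So the trial a0 = 25, a1 = 6 with a0 != a1 does NOT extend to a valid coloring of the whole trefoil: the other two crossing relations require 3*(a1 - a0) = 0 (mod 47), which fails.)
  Total colorings = 47
Step 3: a2 = 34, total Fox 47-colorings = 47

34


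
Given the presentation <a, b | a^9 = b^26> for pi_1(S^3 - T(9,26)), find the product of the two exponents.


The relation is a^9 = b^26.
Product of exponents = 9 * 26
= 234

234


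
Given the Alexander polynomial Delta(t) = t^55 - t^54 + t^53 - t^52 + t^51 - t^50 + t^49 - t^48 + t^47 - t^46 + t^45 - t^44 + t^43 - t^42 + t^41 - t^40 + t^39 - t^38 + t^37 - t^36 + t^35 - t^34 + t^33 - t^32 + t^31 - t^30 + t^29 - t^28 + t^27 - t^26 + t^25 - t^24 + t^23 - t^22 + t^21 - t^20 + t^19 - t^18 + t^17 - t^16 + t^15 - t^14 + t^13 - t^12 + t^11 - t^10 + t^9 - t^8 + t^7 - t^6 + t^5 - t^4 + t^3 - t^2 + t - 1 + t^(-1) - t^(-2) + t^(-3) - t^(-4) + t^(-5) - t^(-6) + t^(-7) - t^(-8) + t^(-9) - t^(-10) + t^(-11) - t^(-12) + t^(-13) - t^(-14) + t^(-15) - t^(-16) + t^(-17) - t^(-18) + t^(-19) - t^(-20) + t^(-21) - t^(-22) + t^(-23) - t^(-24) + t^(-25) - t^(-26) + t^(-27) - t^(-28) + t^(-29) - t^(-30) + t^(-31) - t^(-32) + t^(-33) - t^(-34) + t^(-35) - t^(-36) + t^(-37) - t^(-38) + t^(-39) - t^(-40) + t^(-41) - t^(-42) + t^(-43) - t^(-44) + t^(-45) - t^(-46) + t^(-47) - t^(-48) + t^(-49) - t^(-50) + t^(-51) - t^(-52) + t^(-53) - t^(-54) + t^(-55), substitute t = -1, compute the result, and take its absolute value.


Step 1: The polynomial has 111 terms with alternating signs, exponents from 55 down to -55.
Step 2: Substitute t = -1. The i-th term has coefficient (-1)^i and exponent (m-i),
  so its value is (-1)^i * (-1)^(m-i) = (-1)^m = -1 for every i.
Step 3: All 111 terms equal -1, so Delta(-1) = 111 * (-1) = -111
Step 4: |Delta(-1)| = 111

111


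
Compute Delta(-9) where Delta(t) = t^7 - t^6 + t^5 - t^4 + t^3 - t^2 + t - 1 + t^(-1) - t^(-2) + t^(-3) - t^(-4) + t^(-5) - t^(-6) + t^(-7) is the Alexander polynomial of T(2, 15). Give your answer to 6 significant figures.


Substituting t = -9 into Delta(t) = t^7 - t^6 + t^5 - t^4 + t^3 - t^2 + t - 1 + t^(-1) - t^(-2) + t^(-3) - t^(-4) + t^(-5) - t^(-6) + t^(-7):
Term values: (-4782969) + (-531441) + (-59049) + (-6561) + (-729) + (-81) + (-9) + (-1) + (-0.111111) + (-0.0123457) + (-0.00137174) + (-0.000152416) + (-1.69351e-05) + (-1.88168e-06) + (-2.09075e-07)
Sum = -5380840.125
Rounded to 6 significant figures: -5.38084e+06

-5.38084e+06


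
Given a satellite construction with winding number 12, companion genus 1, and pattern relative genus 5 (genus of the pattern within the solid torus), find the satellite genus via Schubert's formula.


Schubert: g(satellite) = g_rel(pattern) + |winding| * g(companion),
where g_rel(pattern) is the genus of the pattern relative to the solid torus.
= 5 + 12 * 1
= 5 + 12 = 17

17


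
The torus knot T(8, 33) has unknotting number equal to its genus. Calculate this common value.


For a torus knot T(p,q), both the unknotting number and genus equal (p-1)(q-1)/2.
= (8-1)(33-1)/2
= 7*32/2
= 224/2 = 112

112


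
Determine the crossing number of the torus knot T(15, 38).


For a torus knot T(p, q) with gcd(p,q)=1,
the crossing number is min(p*(q-1), q*(p-1)).
p*(q-1) = 15*37 = 555
q*(p-1) = 38*14 = 532
min(555, 532) = 532

532


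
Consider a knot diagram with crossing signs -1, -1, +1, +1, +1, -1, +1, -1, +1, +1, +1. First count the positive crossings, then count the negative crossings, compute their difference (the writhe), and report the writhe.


Step 1: Count positive crossings (+1).
Positive crossings: 7
Step 2: Count negative crossings (-1).
Negative crossings: 4
Step 3: Writhe = (positive) - (negative)
w = 7 - 4 = 3
Step 4: |w| = 3, and w is positive

3


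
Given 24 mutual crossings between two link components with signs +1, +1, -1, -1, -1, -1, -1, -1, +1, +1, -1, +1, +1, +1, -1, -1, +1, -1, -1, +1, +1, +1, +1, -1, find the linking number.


Step 1: Count positive crossings: 12
Step 2: Count negative crossings: 12
Step 3: Sum of signs = 12 - 12 = 0
Step 4: Linking number = sum/2 = 0/2 = 0

0


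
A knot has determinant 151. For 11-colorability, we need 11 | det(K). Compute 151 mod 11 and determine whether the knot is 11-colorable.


Step 1: A knot is p-colorable if and only if p divides its determinant.
Step 2: Compute 151 mod 11.
151 = 13 * 11 + 8
Step 3: 151 mod 11 = 8
Step 4: The knot is 11-colorable: no

8


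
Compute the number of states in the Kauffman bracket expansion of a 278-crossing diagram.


Each crossing contributes 2 choices (A-smoothing or B-smoothing).
Total states = 2^278 = 485667223056432267729865476705879726660601709763034880312953102434726071301302124544

485667223056432267729865476705879726660601709763034880312953102434726071301302124544


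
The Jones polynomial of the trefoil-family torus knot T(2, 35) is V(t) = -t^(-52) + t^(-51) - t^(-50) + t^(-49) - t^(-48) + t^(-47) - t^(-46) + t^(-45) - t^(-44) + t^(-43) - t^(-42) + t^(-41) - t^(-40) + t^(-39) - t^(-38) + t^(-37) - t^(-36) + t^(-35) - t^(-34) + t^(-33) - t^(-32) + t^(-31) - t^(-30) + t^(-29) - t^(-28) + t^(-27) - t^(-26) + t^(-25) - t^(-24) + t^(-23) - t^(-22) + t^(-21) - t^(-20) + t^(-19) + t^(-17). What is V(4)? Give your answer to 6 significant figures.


Substituting t = 4 into V(t) = -t^(-52) + t^(-51) - t^(-50) + t^(-49) - t^(-48) + t^(-47) - t^(-46) + t^(-45) - t^(-44) + t^(-43) - t^(-42) + t^(-41) - t^(-40) + t^(-39) - t^(-38) + t^(-37) - t^(-36) + t^(-35) - t^(-34) + t^(-33) - t^(-32) + t^(-31) - t^(-30) + t^(-29) - t^(-28) + t^(-27) - t^(-26) + t^(-25) - t^(-24) + t^(-23) - t^(-22) + t^(-21) - t^(-20) + t^(-19) + t^(-17):
  (-)t^(-52) = -4.93038e-32
  (+)t^(-51) = 1.97215e-31
  (-)t^(-50) = -7.88861e-31
  (+)t^(-49) = 3.15544e-30
  (-)t^(-48) = -1.26218e-29
  (+)t^(-47) = 5.04871e-29
  (-)t^(-46) = -2.01948e-28
  (+)t^(-45) = 8.07794e-28
  (-)t^(-44) = -3.23117e-27
  (+)t^(-43) = 1.29247e-26
  (-)t^(-42) = -5.16988e-26
  (+)t^(-41) = 2.06795e-25
  (-)t^(-40) = -8.27181e-25
  (+)t^(-39) = 3.30872e-24
  (-)t^(-38) = -1.32349e-23
  (+)t^(-37) = 5.29396e-23
  (-)t^(-36) = -2.11758e-22
  (+)t^(-35) = 8.47033e-22
  (-)t^(-34) = -3.38813e-21
  (+)t^(-33) = 1.35525e-20
  (-)t^(-32) = -5.42101e-20
  (+)t^(-31) = 2.1684e-19
  (-)t^(-30) = -8.67362e-19
  (+)t^(-29) = 3.46945e-18
  (-)t^(-28) = -1.38778e-17
  (+)t^(-27) = 5.55112e-17
  (-)t^(-26) = -2.22045e-16
  (+)t^(-25) = 8.88178e-16
  (-)t^(-24) = -3.55271e-15
  (+)t^(-23) = 1.42109e-14
  (-)t^(-22) = -5.68434e-14
  (+)t^(-21) = 2.27374e-13
  (-)t^(-20) = -9.09495e-13
  (+)t^(-19) = 3.63798e-12
  (+)t^(-17) = 5.82077e-11
Sum = (-4.93038e-32) + (1.97215e-31) + (-7.88861e-31) + (3.15544e-30) + (-1.26218e-29) + (5.04871e-29) + (-2.01948e-28) + (8.07794e-28) + (-3.23117e-27) + (1.29247e-26) + (-5.16988e-26) + (2.06795e-25) + (-8.27181e-25) + (3.30872e-24) + (-1.32349e-23) + (5.29396e-23) + (-2.11758e-22) + (8.47033e-22) + (-3.38813e-21) + (1.35525e-20) + (-5.42101e-20) + (2.1684e-19) + (-8.67362e-19) + (3.46945e-18) + (-1.38778e-17) + (5.55112e-17) + (-2.22045e-16) + (8.88178e-16) + (-3.55271e-15) + (1.42109e-14) + (-5.68434e-14) + (2.27374e-13) + (-9.09495e-13) + (3.63798e-12) + (5.82077e-11)
= 6.111804396e-11
Rounded to 6 significant figures: 6.1118e-11

6.1118e-11
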